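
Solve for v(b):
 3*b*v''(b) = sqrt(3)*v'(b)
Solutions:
 v(b) = C1 + C2*b^(sqrt(3)/3 + 1)


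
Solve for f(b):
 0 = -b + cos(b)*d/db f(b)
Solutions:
 f(b) = C1 + Integral(b/cos(b), b)


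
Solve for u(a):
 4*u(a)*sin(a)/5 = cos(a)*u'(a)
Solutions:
 u(a) = C1/cos(a)^(4/5)


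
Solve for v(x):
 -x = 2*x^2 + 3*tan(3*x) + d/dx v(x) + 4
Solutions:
 v(x) = C1 - 2*x^3/3 - x^2/2 - 4*x + log(cos(3*x))


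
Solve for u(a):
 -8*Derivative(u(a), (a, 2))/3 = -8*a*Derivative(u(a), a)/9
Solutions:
 u(a) = C1 + C2*erfi(sqrt(6)*a/6)


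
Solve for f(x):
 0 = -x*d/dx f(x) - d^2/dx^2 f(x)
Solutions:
 f(x) = C1 + C2*erf(sqrt(2)*x/2)


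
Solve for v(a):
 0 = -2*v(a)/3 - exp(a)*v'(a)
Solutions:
 v(a) = C1*exp(2*exp(-a)/3)


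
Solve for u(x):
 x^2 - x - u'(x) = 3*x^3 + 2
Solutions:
 u(x) = C1 - 3*x^4/4 + x^3/3 - x^2/2 - 2*x


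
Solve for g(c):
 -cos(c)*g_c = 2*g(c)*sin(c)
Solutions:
 g(c) = C1*cos(c)^2


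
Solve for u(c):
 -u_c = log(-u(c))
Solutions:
 -li(-u(c)) = C1 - c


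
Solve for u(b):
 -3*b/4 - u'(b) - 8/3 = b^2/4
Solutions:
 u(b) = C1 - b^3/12 - 3*b^2/8 - 8*b/3


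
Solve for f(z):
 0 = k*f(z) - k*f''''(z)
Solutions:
 f(z) = C1*exp(-z) + C2*exp(z) + C3*sin(z) + C4*cos(z)


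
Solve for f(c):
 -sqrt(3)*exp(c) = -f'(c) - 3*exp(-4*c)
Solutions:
 f(c) = C1 + sqrt(3)*exp(c) + 3*exp(-4*c)/4


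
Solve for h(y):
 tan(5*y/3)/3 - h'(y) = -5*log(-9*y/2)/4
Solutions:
 h(y) = C1 + 5*y*log(-y)/4 - 5*y/4 - 5*y*log(2)/4 + 5*y*log(3)/2 - log(cos(5*y/3))/5


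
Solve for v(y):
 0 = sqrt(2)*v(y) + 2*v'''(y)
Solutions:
 v(y) = C3*exp(-2^(5/6)*y/2) + (C1*sin(2^(5/6)*sqrt(3)*y/4) + C2*cos(2^(5/6)*sqrt(3)*y/4))*exp(2^(5/6)*y/4)


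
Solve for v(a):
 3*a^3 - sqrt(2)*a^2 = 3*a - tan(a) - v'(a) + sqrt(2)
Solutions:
 v(a) = C1 - 3*a^4/4 + sqrt(2)*a^3/3 + 3*a^2/2 + sqrt(2)*a + log(cos(a))


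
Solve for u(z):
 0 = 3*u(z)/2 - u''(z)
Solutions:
 u(z) = C1*exp(-sqrt(6)*z/2) + C2*exp(sqrt(6)*z/2)


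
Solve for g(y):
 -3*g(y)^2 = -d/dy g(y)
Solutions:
 g(y) = -1/(C1 + 3*y)


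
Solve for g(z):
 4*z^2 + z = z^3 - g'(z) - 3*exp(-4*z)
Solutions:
 g(z) = C1 + z^4/4 - 4*z^3/3 - z^2/2 + 3*exp(-4*z)/4


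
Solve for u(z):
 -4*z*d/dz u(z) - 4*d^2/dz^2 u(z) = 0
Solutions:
 u(z) = C1 + C2*erf(sqrt(2)*z/2)


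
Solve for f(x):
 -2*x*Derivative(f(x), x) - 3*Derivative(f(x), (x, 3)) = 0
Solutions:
 f(x) = C1 + Integral(C2*airyai(-2^(1/3)*3^(2/3)*x/3) + C3*airybi(-2^(1/3)*3^(2/3)*x/3), x)


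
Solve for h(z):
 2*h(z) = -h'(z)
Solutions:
 h(z) = C1*exp(-2*z)


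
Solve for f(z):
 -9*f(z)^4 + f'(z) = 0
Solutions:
 f(z) = (-1/(C1 + 27*z))^(1/3)
 f(z) = (-1/(C1 + 9*z))^(1/3)*(-3^(2/3) - 3*3^(1/6)*I)/6
 f(z) = (-1/(C1 + 9*z))^(1/3)*(-3^(2/3) + 3*3^(1/6)*I)/6


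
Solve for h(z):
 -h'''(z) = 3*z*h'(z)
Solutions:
 h(z) = C1 + Integral(C2*airyai(-3^(1/3)*z) + C3*airybi(-3^(1/3)*z), z)


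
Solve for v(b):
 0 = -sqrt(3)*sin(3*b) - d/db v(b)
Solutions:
 v(b) = C1 + sqrt(3)*cos(3*b)/3


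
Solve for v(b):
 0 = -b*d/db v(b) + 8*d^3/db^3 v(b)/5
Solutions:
 v(b) = C1 + Integral(C2*airyai(5^(1/3)*b/2) + C3*airybi(5^(1/3)*b/2), b)


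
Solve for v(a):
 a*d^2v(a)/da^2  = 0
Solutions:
 v(a) = C1 + C2*a


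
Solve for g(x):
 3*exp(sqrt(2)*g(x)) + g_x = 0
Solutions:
 g(x) = sqrt(2)*(2*log(1/(C1 + 3*x)) - log(2))/4


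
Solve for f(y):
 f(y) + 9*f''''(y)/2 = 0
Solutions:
 f(y) = (C1*sin(2^(3/4)*sqrt(3)*y/6) + C2*cos(2^(3/4)*sqrt(3)*y/6))*exp(-2^(3/4)*sqrt(3)*y/6) + (C3*sin(2^(3/4)*sqrt(3)*y/6) + C4*cos(2^(3/4)*sqrt(3)*y/6))*exp(2^(3/4)*sqrt(3)*y/6)


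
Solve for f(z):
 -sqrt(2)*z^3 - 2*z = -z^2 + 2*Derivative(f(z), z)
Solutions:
 f(z) = C1 - sqrt(2)*z^4/8 + z^3/6 - z^2/2


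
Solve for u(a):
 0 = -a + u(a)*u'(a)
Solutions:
 u(a) = -sqrt(C1 + a^2)
 u(a) = sqrt(C1 + a^2)


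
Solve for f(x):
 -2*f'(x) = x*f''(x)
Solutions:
 f(x) = C1 + C2/x


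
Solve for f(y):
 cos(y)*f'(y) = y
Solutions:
 f(y) = C1 + Integral(y/cos(y), y)


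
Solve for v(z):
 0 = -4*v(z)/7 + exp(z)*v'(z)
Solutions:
 v(z) = C1*exp(-4*exp(-z)/7)


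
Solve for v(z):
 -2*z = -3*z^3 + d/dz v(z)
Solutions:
 v(z) = C1 + 3*z^4/4 - z^2


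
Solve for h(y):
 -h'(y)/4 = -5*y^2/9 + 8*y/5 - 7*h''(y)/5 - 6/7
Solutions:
 h(y) = C1 + C2*exp(5*y/28) + 20*y^3/27 + 416*y^2/45 + 168472*y/1575


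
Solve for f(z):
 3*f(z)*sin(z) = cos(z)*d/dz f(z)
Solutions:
 f(z) = C1/cos(z)^3


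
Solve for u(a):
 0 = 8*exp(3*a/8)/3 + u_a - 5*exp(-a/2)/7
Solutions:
 u(a) = C1 - 64*exp(3*a/8)/9 - 10*exp(-a/2)/7


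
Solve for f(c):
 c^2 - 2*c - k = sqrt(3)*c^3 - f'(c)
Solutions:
 f(c) = C1 + sqrt(3)*c^4/4 - c^3/3 + c^2 + c*k


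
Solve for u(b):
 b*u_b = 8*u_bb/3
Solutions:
 u(b) = C1 + C2*erfi(sqrt(3)*b/4)


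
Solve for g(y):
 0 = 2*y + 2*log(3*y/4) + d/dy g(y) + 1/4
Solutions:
 g(y) = C1 - y^2 - 2*y*log(y) + y*log(16/9) + 7*y/4


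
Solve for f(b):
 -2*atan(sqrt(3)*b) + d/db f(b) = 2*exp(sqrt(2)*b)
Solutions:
 f(b) = C1 + 2*b*atan(sqrt(3)*b) + sqrt(2)*exp(sqrt(2)*b) - sqrt(3)*log(3*b^2 + 1)/3


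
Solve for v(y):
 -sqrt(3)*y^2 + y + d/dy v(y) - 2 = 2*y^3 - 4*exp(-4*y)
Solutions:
 v(y) = C1 + y^4/2 + sqrt(3)*y^3/3 - y^2/2 + 2*y + exp(-4*y)


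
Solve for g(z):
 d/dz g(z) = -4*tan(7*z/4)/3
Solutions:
 g(z) = C1 + 16*log(cos(7*z/4))/21


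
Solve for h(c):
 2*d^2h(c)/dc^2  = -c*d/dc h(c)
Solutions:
 h(c) = C1 + C2*erf(c/2)


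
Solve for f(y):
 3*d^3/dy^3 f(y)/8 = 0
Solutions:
 f(y) = C1 + C2*y + C3*y^2


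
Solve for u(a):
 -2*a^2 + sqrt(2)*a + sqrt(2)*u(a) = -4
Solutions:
 u(a) = sqrt(2)*a^2 - a - 2*sqrt(2)


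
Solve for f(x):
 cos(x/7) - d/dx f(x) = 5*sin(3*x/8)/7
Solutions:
 f(x) = C1 + 7*sin(x/7) + 40*cos(3*x/8)/21


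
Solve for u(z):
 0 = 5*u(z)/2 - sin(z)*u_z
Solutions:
 u(z) = C1*(cos(z) - 1)^(5/4)/(cos(z) + 1)^(5/4)


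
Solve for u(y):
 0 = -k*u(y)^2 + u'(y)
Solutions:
 u(y) = -1/(C1 + k*y)


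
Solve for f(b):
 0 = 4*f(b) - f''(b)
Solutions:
 f(b) = C1*exp(-2*b) + C2*exp(2*b)


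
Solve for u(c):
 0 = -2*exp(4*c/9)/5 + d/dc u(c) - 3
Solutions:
 u(c) = C1 + 3*c + 9*exp(4*c/9)/10


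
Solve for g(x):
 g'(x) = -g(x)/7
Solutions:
 g(x) = C1*exp(-x/7)


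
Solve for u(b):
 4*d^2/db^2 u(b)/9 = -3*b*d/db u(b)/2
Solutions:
 u(b) = C1 + C2*erf(3*sqrt(3)*b/4)


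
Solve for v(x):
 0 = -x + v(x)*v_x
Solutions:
 v(x) = -sqrt(C1 + x^2)
 v(x) = sqrt(C1 + x^2)


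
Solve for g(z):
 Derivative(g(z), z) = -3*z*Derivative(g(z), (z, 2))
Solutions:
 g(z) = C1 + C2*z^(2/3)


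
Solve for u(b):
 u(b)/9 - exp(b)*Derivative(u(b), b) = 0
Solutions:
 u(b) = C1*exp(-exp(-b)/9)


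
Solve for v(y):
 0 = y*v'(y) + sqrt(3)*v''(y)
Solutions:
 v(y) = C1 + C2*erf(sqrt(2)*3^(3/4)*y/6)


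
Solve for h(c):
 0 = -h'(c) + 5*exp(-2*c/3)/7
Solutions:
 h(c) = C1 - 15*exp(-2*c/3)/14


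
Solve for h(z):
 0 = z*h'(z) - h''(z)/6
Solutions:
 h(z) = C1 + C2*erfi(sqrt(3)*z)


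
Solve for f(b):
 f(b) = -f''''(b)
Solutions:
 f(b) = (C1*sin(sqrt(2)*b/2) + C2*cos(sqrt(2)*b/2))*exp(-sqrt(2)*b/2) + (C3*sin(sqrt(2)*b/2) + C4*cos(sqrt(2)*b/2))*exp(sqrt(2)*b/2)


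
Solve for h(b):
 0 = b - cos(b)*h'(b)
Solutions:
 h(b) = C1 + Integral(b/cos(b), b)


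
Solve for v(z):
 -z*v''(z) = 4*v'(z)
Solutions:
 v(z) = C1 + C2/z^3


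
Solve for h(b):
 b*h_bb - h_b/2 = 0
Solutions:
 h(b) = C1 + C2*b^(3/2)


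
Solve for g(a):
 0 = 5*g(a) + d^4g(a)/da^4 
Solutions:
 g(a) = (C1*sin(sqrt(2)*5^(1/4)*a/2) + C2*cos(sqrt(2)*5^(1/4)*a/2))*exp(-sqrt(2)*5^(1/4)*a/2) + (C3*sin(sqrt(2)*5^(1/4)*a/2) + C4*cos(sqrt(2)*5^(1/4)*a/2))*exp(sqrt(2)*5^(1/4)*a/2)


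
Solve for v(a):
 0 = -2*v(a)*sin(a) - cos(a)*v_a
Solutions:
 v(a) = C1*cos(a)^2


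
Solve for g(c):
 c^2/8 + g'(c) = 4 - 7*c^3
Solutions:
 g(c) = C1 - 7*c^4/4 - c^3/24 + 4*c


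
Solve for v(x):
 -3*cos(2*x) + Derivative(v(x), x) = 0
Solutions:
 v(x) = C1 + 3*sin(2*x)/2


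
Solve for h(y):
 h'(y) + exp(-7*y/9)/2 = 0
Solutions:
 h(y) = C1 + 9*exp(-7*y/9)/14


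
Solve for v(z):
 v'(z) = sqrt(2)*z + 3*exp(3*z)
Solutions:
 v(z) = C1 + sqrt(2)*z^2/2 + exp(3*z)


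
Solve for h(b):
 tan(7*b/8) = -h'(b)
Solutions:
 h(b) = C1 + 8*log(cos(7*b/8))/7


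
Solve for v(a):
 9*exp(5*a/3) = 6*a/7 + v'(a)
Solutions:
 v(a) = C1 - 3*a^2/7 + 27*exp(5*a/3)/5


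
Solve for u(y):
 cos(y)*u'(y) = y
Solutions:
 u(y) = C1 + Integral(y/cos(y), y)


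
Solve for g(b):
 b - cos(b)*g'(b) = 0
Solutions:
 g(b) = C1 + Integral(b/cos(b), b)


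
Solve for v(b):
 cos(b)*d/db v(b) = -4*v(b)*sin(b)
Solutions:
 v(b) = C1*cos(b)^4


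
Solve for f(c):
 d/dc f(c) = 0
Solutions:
 f(c) = C1


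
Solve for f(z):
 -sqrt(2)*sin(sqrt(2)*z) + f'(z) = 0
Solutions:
 f(z) = C1 - cos(sqrt(2)*z)


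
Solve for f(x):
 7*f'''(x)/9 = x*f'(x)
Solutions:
 f(x) = C1 + Integral(C2*airyai(21^(2/3)*x/7) + C3*airybi(21^(2/3)*x/7), x)


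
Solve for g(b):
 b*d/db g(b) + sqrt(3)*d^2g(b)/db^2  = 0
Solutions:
 g(b) = C1 + C2*erf(sqrt(2)*3^(3/4)*b/6)


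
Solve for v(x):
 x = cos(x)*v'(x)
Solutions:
 v(x) = C1 + Integral(x/cos(x), x)


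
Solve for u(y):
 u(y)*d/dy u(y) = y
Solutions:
 u(y) = -sqrt(C1 + y^2)
 u(y) = sqrt(C1 + y^2)


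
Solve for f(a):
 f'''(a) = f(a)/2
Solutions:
 f(a) = C3*exp(2^(2/3)*a/2) + (C1*sin(2^(2/3)*sqrt(3)*a/4) + C2*cos(2^(2/3)*sqrt(3)*a/4))*exp(-2^(2/3)*a/4)


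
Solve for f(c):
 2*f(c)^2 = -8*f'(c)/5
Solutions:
 f(c) = 4/(C1 + 5*c)


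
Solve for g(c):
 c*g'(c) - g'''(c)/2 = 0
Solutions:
 g(c) = C1 + Integral(C2*airyai(2^(1/3)*c) + C3*airybi(2^(1/3)*c), c)


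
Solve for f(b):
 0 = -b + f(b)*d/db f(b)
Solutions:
 f(b) = -sqrt(C1 + b^2)
 f(b) = sqrt(C1 + b^2)


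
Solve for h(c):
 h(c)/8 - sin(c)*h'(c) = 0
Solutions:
 h(c) = C1*(cos(c) - 1)^(1/16)/(cos(c) + 1)^(1/16)


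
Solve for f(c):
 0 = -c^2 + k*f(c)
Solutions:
 f(c) = c^2/k


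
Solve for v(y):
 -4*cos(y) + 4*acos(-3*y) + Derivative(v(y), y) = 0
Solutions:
 v(y) = C1 - 4*y*acos(-3*y) - 4*sqrt(1 - 9*y^2)/3 + 4*sin(y)


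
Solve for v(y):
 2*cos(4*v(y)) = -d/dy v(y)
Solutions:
 v(y) = -asin((C1 + exp(16*y))/(C1 - exp(16*y)))/4 + pi/4
 v(y) = asin((C1 + exp(16*y))/(C1 - exp(16*y)))/4


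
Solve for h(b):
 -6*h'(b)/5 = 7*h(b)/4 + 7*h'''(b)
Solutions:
 h(b) = C1*exp(-35^(1/3)*b*(-(1225 + sqrt(1518545))^(1/3) + 8*35^(1/3)/(1225 + sqrt(1518545))^(1/3))/140)*sin(sqrt(3)*35^(1/3)*b*(8*35^(1/3)/(1225 + sqrt(1518545))^(1/3) + (1225 + sqrt(1518545))^(1/3))/140) + C2*exp(-35^(1/3)*b*(-(1225 + sqrt(1518545))^(1/3) + 8*35^(1/3)/(1225 + sqrt(1518545))^(1/3))/140)*cos(sqrt(3)*35^(1/3)*b*(8*35^(1/3)/(1225 + sqrt(1518545))^(1/3) + (1225 + sqrt(1518545))^(1/3))/140) + C3*exp(35^(1/3)*b*(-(1225 + sqrt(1518545))^(1/3) + 8*35^(1/3)/(1225 + sqrt(1518545))^(1/3))/70)


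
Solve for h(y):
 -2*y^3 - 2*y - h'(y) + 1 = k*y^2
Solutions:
 h(y) = C1 - k*y^3/3 - y^4/2 - y^2 + y


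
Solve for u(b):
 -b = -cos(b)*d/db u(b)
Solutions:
 u(b) = C1 + Integral(b/cos(b), b)


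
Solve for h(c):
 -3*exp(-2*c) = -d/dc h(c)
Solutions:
 h(c) = C1 - 3*exp(-2*c)/2


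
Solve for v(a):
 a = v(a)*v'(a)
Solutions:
 v(a) = -sqrt(C1 + a^2)
 v(a) = sqrt(C1 + a^2)


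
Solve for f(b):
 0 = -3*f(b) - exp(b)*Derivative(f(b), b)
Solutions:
 f(b) = C1*exp(3*exp(-b))


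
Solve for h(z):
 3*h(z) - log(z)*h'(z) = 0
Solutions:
 h(z) = C1*exp(3*li(z))


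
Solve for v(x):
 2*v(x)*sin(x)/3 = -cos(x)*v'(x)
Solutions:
 v(x) = C1*cos(x)^(2/3)


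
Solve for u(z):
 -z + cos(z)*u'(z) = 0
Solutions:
 u(z) = C1 + Integral(z/cos(z), z)


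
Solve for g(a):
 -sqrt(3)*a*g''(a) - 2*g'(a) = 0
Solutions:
 g(a) = C1 + C2*a^(1 - 2*sqrt(3)/3)


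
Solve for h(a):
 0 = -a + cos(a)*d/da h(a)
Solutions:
 h(a) = C1 + Integral(a/cos(a), a)


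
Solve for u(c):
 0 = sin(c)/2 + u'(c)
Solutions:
 u(c) = C1 + cos(c)/2


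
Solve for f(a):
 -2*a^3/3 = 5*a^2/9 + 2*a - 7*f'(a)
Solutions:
 f(a) = C1 + a^4/42 + 5*a^3/189 + a^2/7


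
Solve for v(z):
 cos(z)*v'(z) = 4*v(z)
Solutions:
 v(z) = C1*(sin(z)^2 + 2*sin(z) + 1)/(sin(z)^2 - 2*sin(z) + 1)


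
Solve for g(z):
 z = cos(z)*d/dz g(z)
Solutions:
 g(z) = C1 + Integral(z/cos(z), z)


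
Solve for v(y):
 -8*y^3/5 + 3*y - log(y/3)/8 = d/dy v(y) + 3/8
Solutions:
 v(y) = C1 - 2*y^4/5 + 3*y^2/2 - y*log(y)/8 - y/4 + y*log(3)/8


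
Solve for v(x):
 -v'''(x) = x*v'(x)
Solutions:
 v(x) = C1 + Integral(C2*airyai(-x) + C3*airybi(-x), x)


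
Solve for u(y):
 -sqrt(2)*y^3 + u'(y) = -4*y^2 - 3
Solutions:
 u(y) = C1 + sqrt(2)*y^4/4 - 4*y^3/3 - 3*y


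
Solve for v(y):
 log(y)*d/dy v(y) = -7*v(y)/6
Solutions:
 v(y) = C1*exp(-7*li(y)/6)


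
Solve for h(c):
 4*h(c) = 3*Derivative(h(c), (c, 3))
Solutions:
 h(c) = C3*exp(6^(2/3)*c/3) + (C1*sin(2^(2/3)*3^(1/6)*c/2) + C2*cos(2^(2/3)*3^(1/6)*c/2))*exp(-6^(2/3)*c/6)


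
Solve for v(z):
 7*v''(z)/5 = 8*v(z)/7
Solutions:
 v(z) = C1*exp(-2*sqrt(10)*z/7) + C2*exp(2*sqrt(10)*z/7)


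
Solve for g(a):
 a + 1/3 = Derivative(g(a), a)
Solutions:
 g(a) = C1 + a^2/2 + a/3


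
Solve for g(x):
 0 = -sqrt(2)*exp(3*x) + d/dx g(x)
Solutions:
 g(x) = C1 + sqrt(2)*exp(3*x)/3


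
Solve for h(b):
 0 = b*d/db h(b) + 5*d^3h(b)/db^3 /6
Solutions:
 h(b) = C1 + Integral(C2*airyai(-5^(2/3)*6^(1/3)*b/5) + C3*airybi(-5^(2/3)*6^(1/3)*b/5), b)


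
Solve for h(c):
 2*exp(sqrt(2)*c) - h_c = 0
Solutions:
 h(c) = C1 + sqrt(2)*exp(sqrt(2)*c)


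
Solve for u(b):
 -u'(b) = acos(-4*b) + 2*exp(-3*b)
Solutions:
 u(b) = C1 - b*acos(-4*b) - sqrt(1 - 16*b^2)/4 + 2*exp(-3*b)/3


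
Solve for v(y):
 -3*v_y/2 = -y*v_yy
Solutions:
 v(y) = C1 + C2*y^(5/2)


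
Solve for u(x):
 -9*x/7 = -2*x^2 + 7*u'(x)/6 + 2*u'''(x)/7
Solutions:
 u(x) = C1 + C2*sin(7*sqrt(3)*x/6) + C3*cos(7*sqrt(3)*x/6) + 4*x^3/7 - 27*x^2/49 - 288*x/343


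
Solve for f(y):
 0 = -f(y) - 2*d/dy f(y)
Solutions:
 f(y) = C1*exp(-y/2)


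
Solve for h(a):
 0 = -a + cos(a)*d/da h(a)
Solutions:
 h(a) = C1 + Integral(a/cos(a), a)


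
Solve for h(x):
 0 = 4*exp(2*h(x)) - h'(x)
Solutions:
 h(x) = log(-sqrt(-1/(C1 + 4*x))) - log(2)/2
 h(x) = log(-1/(C1 + 4*x))/2 - log(2)/2


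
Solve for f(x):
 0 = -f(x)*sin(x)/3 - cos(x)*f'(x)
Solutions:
 f(x) = C1*cos(x)^(1/3)


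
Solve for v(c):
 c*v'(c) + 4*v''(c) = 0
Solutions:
 v(c) = C1 + C2*erf(sqrt(2)*c/4)


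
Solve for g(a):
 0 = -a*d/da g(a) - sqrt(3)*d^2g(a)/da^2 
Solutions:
 g(a) = C1 + C2*erf(sqrt(2)*3^(3/4)*a/6)


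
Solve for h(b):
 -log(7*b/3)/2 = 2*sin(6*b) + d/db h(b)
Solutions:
 h(b) = C1 - b*log(b)/2 - b*log(7) + b/2 + b*log(21)/2 + cos(6*b)/3


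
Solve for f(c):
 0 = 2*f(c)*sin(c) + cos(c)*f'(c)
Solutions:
 f(c) = C1*cos(c)^2


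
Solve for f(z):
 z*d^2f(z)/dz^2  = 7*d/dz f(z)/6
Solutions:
 f(z) = C1 + C2*z^(13/6)


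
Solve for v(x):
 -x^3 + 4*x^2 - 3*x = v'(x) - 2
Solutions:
 v(x) = C1 - x^4/4 + 4*x^3/3 - 3*x^2/2 + 2*x


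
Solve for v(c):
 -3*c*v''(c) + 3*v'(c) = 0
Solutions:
 v(c) = C1 + C2*c^2


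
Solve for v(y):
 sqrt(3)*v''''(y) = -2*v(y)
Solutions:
 v(y) = (C1*sin(2^(3/4)*3^(7/8)*y/6) + C2*cos(2^(3/4)*3^(7/8)*y/6))*exp(-2^(3/4)*3^(7/8)*y/6) + (C3*sin(2^(3/4)*3^(7/8)*y/6) + C4*cos(2^(3/4)*3^(7/8)*y/6))*exp(2^(3/4)*3^(7/8)*y/6)


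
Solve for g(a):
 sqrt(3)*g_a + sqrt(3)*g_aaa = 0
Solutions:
 g(a) = C1 + C2*sin(a) + C3*cos(a)


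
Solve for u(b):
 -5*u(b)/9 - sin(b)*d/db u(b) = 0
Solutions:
 u(b) = C1*(cos(b) + 1)^(5/18)/(cos(b) - 1)^(5/18)


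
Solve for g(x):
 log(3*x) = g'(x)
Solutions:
 g(x) = C1 + x*log(x) - x + x*log(3)


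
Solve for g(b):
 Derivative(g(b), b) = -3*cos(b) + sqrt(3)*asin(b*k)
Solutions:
 g(b) = C1 + sqrt(3)*Piecewise((b*asin(b*k) + sqrt(-b^2*k^2 + 1)/k, Ne(k, 0)), (0, True)) - 3*sin(b)


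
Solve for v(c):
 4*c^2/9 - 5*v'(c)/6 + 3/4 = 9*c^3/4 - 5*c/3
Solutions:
 v(c) = C1 - 27*c^4/40 + 8*c^3/45 + c^2 + 9*c/10


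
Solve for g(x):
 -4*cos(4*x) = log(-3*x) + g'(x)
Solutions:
 g(x) = C1 - x*log(-x) - x*log(3) + x - sin(4*x)


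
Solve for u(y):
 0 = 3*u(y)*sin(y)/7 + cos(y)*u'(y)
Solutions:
 u(y) = C1*cos(y)^(3/7)


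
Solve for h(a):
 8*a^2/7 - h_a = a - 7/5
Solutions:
 h(a) = C1 + 8*a^3/21 - a^2/2 + 7*a/5


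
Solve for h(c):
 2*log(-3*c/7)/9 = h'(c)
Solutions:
 h(c) = C1 + 2*c*log(-c)/9 + 2*c*(-log(7) - 1 + log(3))/9


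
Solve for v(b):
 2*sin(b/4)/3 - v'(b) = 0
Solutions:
 v(b) = C1 - 8*cos(b/4)/3


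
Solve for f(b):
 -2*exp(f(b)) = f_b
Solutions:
 f(b) = log(1/(C1 + 2*b))


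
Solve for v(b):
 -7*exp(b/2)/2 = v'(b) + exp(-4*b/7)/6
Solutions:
 v(b) = C1 - 7*exp(b/2) + 7*exp(-4*b/7)/24


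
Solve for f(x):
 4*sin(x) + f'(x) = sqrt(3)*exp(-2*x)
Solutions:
 f(x) = C1 + 4*cos(x) - sqrt(3)*exp(-2*x)/2


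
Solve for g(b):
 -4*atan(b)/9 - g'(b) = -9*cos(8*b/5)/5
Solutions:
 g(b) = C1 - 4*b*atan(b)/9 + 2*log(b^2 + 1)/9 + 9*sin(8*b/5)/8


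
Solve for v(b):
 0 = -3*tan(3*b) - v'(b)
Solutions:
 v(b) = C1 + log(cos(3*b))


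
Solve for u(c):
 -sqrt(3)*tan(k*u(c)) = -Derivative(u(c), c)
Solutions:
 u(c) = Piecewise((-asin(exp(C1*k + sqrt(3)*c*k))/k + pi/k, Ne(k, 0)), (nan, True))
 u(c) = Piecewise((asin(exp(C1*k + sqrt(3)*c*k))/k, Ne(k, 0)), (nan, True))


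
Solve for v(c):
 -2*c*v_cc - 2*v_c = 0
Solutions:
 v(c) = C1 + C2*log(c)


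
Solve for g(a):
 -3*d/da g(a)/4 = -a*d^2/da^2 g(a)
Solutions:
 g(a) = C1 + C2*a^(7/4)


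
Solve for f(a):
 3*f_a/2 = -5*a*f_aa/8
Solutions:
 f(a) = C1 + C2/a^(7/5)


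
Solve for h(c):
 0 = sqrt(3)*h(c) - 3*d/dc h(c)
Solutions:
 h(c) = C1*exp(sqrt(3)*c/3)


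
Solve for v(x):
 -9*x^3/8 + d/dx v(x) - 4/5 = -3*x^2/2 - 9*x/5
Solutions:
 v(x) = C1 + 9*x^4/32 - x^3/2 - 9*x^2/10 + 4*x/5


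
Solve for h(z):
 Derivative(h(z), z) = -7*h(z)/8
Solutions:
 h(z) = C1*exp(-7*z/8)


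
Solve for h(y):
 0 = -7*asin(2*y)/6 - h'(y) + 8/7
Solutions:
 h(y) = C1 - 7*y*asin(2*y)/6 + 8*y/7 - 7*sqrt(1 - 4*y^2)/12


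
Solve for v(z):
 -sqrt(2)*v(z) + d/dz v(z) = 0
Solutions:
 v(z) = C1*exp(sqrt(2)*z)


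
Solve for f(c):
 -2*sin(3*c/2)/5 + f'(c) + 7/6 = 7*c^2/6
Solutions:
 f(c) = C1 + 7*c^3/18 - 7*c/6 - 4*cos(3*c/2)/15


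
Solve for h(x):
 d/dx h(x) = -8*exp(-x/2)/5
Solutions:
 h(x) = C1 + 16*exp(-x/2)/5


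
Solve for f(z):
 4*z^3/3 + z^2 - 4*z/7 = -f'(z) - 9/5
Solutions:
 f(z) = C1 - z^4/3 - z^3/3 + 2*z^2/7 - 9*z/5


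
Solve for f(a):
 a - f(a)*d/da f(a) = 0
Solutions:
 f(a) = -sqrt(C1 + a^2)
 f(a) = sqrt(C1 + a^2)


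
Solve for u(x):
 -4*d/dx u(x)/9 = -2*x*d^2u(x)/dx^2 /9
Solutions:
 u(x) = C1 + C2*x^3


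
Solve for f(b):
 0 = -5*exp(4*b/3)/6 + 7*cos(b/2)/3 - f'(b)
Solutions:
 f(b) = C1 - 5*exp(4*b/3)/8 + 14*sin(b/2)/3


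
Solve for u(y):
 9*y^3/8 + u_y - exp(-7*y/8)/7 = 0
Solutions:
 u(y) = C1 - 9*y^4/32 - 8*exp(-7*y/8)/49


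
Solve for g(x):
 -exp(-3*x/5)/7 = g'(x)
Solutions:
 g(x) = C1 + 5*exp(-3*x/5)/21


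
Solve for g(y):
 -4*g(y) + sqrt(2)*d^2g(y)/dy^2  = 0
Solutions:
 g(y) = C1*exp(-2^(3/4)*y) + C2*exp(2^(3/4)*y)


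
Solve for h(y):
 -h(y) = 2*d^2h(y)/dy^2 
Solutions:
 h(y) = C1*sin(sqrt(2)*y/2) + C2*cos(sqrt(2)*y/2)


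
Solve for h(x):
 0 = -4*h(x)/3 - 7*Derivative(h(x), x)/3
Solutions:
 h(x) = C1*exp(-4*x/7)


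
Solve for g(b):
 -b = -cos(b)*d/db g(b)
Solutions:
 g(b) = C1 + Integral(b/cos(b), b)


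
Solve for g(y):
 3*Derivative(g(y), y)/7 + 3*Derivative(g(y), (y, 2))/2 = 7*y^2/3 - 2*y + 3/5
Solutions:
 g(y) = C1 + C2*exp(-2*y/7) + 49*y^3/27 - 385*y^2/18 + 13601*y/90


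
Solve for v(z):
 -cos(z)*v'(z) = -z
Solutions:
 v(z) = C1 + Integral(z/cos(z), z)


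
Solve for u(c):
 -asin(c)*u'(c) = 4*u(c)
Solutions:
 u(c) = C1*exp(-4*Integral(1/asin(c), c))


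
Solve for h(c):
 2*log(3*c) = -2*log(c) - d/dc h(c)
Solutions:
 h(c) = C1 - 4*c*log(c) - c*log(9) + 4*c


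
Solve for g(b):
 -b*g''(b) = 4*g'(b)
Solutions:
 g(b) = C1 + C2/b^3


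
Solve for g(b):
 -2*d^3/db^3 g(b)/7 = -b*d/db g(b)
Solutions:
 g(b) = C1 + Integral(C2*airyai(2^(2/3)*7^(1/3)*b/2) + C3*airybi(2^(2/3)*7^(1/3)*b/2), b)


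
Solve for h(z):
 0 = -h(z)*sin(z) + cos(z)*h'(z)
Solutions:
 h(z) = C1/cos(z)


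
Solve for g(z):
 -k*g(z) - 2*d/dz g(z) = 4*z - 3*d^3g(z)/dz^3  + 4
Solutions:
 g(z) = C1*exp(-2^(1/3)*z*(2^(1/3)*(-9*k + sqrt(81*k^2 - 32))^(1/3) + 4/(-9*k + sqrt(81*k^2 - 32))^(1/3))/6) + C2*exp(2^(1/3)*z*(2^(1/3)*(-9*k + sqrt(81*k^2 - 32))^(1/3) - 2^(1/3)*sqrt(3)*I*(-9*k + sqrt(81*k^2 - 32))^(1/3) - 16/((-1 + sqrt(3)*I)*(-9*k + sqrt(81*k^2 - 32))^(1/3)))/12) + C3*exp(2^(1/3)*z*(2^(1/3)*(-9*k + sqrt(81*k^2 - 32))^(1/3) + 2^(1/3)*sqrt(3)*I*(-9*k + sqrt(81*k^2 - 32))^(1/3) + 16/((1 + sqrt(3)*I)*(-9*k + sqrt(81*k^2 - 32))^(1/3)))/12) - 4*z/k - 4/k + 8/k^2


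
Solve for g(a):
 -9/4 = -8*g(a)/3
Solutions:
 g(a) = 27/32


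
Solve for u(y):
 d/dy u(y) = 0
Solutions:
 u(y) = C1


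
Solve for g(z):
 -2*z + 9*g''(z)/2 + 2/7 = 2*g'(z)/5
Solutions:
 g(z) = C1 + C2*exp(4*z/45) - 5*z^2/2 - 1555*z/28


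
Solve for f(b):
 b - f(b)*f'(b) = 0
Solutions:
 f(b) = -sqrt(C1 + b^2)
 f(b) = sqrt(C1 + b^2)


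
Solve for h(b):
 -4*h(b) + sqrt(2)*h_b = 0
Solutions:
 h(b) = C1*exp(2*sqrt(2)*b)


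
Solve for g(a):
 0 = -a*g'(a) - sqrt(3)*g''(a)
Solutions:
 g(a) = C1 + C2*erf(sqrt(2)*3^(3/4)*a/6)


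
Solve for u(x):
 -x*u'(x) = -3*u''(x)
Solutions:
 u(x) = C1 + C2*erfi(sqrt(6)*x/6)


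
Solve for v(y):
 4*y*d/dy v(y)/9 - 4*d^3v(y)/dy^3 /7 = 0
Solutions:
 v(y) = C1 + Integral(C2*airyai(21^(1/3)*y/3) + C3*airybi(21^(1/3)*y/3), y)


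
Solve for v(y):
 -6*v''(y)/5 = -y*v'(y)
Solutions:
 v(y) = C1 + C2*erfi(sqrt(15)*y/6)


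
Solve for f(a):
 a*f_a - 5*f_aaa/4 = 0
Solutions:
 f(a) = C1 + Integral(C2*airyai(10^(2/3)*a/5) + C3*airybi(10^(2/3)*a/5), a)


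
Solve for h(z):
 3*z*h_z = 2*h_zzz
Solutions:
 h(z) = C1 + Integral(C2*airyai(2^(2/3)*3^(1/3)*z/2) + C3*airybi(2^(2/3)*3^(1/3)*z/2), z)


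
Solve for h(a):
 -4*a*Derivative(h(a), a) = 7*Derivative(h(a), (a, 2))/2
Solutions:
 h(a) = C1 + C2*erf(2*sqrt(7)*a/7)


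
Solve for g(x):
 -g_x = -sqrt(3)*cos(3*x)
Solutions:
 g(x) = C1 + sqrt(3)*sin(3*x)/3


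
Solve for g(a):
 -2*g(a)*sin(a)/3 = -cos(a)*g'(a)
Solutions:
 g(a) = C1/cos(a)^(2/3)


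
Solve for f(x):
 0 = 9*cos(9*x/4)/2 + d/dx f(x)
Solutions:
 f(x) = C1 - 2*sin(9*x/4)


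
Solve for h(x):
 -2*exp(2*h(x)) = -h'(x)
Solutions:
 h(x) = log(-sqrt(-1/(C1 + 2*x))) - log(2)/2
 h(x) = log(-1/(C1 + 2*x))/2 - log(2)/2


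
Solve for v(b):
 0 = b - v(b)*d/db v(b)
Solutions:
 v(b) = -sqrt(C1 + b^2)
 v(b) = sqrt(C1 + b^2)


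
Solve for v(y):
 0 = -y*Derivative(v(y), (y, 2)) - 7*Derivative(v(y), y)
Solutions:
 v(y) = C1 + C2/y^6


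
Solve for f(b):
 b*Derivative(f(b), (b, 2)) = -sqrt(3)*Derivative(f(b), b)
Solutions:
 f(b) = C1 + C2*b^(1 - sqrt(3))


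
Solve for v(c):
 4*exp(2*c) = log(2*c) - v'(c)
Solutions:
 v(c) = C1 + c*log(c) + c*(-1 + log(2)) - 2*exp(2*c)


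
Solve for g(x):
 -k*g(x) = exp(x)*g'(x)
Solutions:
 g(x) = C1*exp(k*exp(-x))


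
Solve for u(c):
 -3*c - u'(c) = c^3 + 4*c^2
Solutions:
 u(c) = C1 - c^4/4 - 4*c^3/3 - 3*c^2/2


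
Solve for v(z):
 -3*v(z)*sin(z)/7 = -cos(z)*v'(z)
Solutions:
 v(z) = C1/cos(z)^(3/7)


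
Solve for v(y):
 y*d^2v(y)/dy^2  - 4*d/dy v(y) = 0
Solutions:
 v(y) = C1 + C2*y^5


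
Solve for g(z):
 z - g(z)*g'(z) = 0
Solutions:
 g(z) = -sqrt(C1 + z^2)
 g(z) = sqrt(C1 + z^2)


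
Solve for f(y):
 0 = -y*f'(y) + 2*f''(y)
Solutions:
 f(y) = C1 + C2*erfi(y/2)


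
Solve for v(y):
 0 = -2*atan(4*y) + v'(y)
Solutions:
 v(y) = C1 + 2*y*atan(4*y) - log(16*y^2 + 1)/4


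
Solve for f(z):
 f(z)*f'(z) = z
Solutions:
 f(z) = -sqrt(C1 + z^2)
 f(z) = sqrt(C1 + z^2)


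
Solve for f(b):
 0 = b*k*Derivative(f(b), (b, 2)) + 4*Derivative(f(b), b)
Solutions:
 f(b) = C1 + b^(((re(k) - 4)*re(k) + im(k)^2)/(re(k)^2 + im(k)^2))*(C2*sin(4*log(b)*Abs(im(k))/(re(k)^2 + im(k)^2)) + C3*cos(4*log(b)*im(k)/(re(k)^2 + im(k)^2)))


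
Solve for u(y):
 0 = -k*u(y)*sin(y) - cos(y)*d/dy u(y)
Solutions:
 u(y) = C1*exp(k*log(cos(y)))


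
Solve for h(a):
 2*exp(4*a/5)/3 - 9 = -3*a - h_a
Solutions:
 h(a) = C1 - 3*a^2/2 + 9*a - 5*exp(4*a/5)/6


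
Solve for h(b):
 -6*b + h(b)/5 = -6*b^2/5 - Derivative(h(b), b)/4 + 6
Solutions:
 h(b) = C1*exp(-4*b/5) - 6*b^2 + 45*b - 105/4


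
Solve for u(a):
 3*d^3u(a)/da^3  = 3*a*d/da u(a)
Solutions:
 u(a) = C1 + Integral(C2*airyai(a) + C3*airybi(a), a)


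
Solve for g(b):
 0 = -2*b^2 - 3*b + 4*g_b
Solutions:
 g(b) = C1 + b^3/6 + 3*b^2/8


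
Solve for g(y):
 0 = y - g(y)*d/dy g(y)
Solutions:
 g(y) = -sqrt(C1 + y^2)
 g(y) = sqrt(C1 + y^2)


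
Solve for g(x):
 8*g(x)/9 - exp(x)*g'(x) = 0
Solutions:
 g(x) = C1*exp(-8*exp(-x)/9)


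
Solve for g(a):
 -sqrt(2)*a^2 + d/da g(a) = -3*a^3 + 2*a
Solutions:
 g(a) = C1 - 3*a^4/4 + sqrt(2)*a^3/3 + a^2


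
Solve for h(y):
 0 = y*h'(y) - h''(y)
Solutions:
 h(y) = C1 + C2*erfi(sqrt(2)*y/2)


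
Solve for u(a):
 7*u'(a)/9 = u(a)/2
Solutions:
 u(a) = C1*exp(9*a/14)


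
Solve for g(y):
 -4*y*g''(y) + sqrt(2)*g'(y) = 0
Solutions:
 g(y) = C1 + C2*y^(sqrt(2)/4 + 1)


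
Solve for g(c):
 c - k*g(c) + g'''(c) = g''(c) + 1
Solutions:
 g(c) = C1*exp(c*(-(-27*k/2 + sqrt((27*k + 2)^2 - 4)/2 - 1)^(1/3) + 1 - 1/(-27*k/2 + sqrt((27*k + 2)^2 - 4)/2 - 1)^(1/3))/3) + C2*exp(c*((-27*k/2 + sqrt((27*k + 2)^2 - 4)/2 - 1)^(1/3) - sqrt(3)*I*(-27*k/2 + sqrt((27*k + 2)^2 - 4)/2 - 1)^(1/3) + 2 - 4/((-1 + sqrt(3)*I)*(-27*k/2 + sqrt((27*k + 2)^2 - 4)/2 - 1)^(1/3)))/6) + C3*exp(c*((-27*k/2 + sqrt((27*k + 2)^2 - 4)/2 - 1)^(1/3) + sqrt(3)*I*(-27*k/2 + sqrt((27*k + 2)^2 - 4)/2 - 1)^(1/3) + 2 + 4/((1 + sqrt(3)*I)*(-27*k/2 + sqrt((27*k + 2)^2 - 4)/2 - 1)^(1/3)))/6) + c/k - 1/k


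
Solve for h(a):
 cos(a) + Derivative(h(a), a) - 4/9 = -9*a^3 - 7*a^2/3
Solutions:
 h(a) = C1 - 9*a^4/4 - 7*a^3/9 + 4*a/9 - sin(a)


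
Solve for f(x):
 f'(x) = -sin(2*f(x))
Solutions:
 f(x) = pi - acos((-C1 - exp(4*x))/(C1 - exp(4*x)))/2
 f(x) = acos((-C1 - exp(4*x))/(C1 - exp(4*x)))/2


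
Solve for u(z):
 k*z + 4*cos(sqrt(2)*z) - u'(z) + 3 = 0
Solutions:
 u(z) = C1 + k*z^2/2 + 3*z + 2*sqrt(2)*sin(sqrt(2)*z)


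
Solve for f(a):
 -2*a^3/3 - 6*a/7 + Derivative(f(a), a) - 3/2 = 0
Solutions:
 f(a) = C1 + a^4/6 + 3*a^2/7 + 3*a/2


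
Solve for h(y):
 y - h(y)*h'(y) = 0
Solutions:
 h(y) = -sqrt(C1 + y^2)
 h(y) = sqrt(C1 + y^2)


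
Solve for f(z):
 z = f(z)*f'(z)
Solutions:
 f(z) = -sqrt(C1 + z^2)
 f(z) = sqrt(C1 + z^2)


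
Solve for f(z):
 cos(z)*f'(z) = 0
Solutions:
 f(z) = C1


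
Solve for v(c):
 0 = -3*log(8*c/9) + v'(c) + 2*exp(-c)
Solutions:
 v(c) = C1 + 3*c*log(c) + 3*c*(-2*log(3) - 1 + 3*log(2)) + 2*exp(-c)


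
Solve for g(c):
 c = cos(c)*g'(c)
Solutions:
 g(c) = C1 + Integral(c/cos(c), c)


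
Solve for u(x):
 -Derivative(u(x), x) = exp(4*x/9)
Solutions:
 u(x) = C1 - 9*exp(4*x/9)/4


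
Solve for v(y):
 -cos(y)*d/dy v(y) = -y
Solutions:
 v(y) = C1 + Integral(y/cos(y), y)


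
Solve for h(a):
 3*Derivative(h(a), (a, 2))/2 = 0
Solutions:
 h(a) = C1 + C2*a


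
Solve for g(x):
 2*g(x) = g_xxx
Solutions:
 g(x) = C3*exp(2^(1/3)*x) + (C1*sin(2^(1/3)*sqrt(3)*x/2) + C2*cos(2^(1/3)*sqrt(3)*x/2))*exp(-2^(1/3)*x/2)


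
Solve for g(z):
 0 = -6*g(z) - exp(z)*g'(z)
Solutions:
 g(z) = C1*exp(6*exp(-z))


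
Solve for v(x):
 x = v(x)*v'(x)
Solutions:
 v(x) = -sqrt(C1 + x^2)
 v(x) = sqrt(C1 + x^2)


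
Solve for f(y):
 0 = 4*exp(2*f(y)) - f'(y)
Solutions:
 f(y) = log(-sqrt(-1/(C1 + 4*y))) - log(2)/2
 f(y) = log(-1/(C1 + 4*y))/2 - log(2)/2


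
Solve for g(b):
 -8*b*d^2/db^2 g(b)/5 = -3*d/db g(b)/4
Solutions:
 g(b) = C1 + C2*b^(47/32)


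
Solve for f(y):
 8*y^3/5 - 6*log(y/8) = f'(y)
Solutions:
 f(y) = C1 + 2*y^4/5 - 6*y*log(y) + 6*y + y*log(262144)


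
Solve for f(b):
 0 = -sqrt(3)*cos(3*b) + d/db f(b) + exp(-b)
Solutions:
 f(b) = C1 + sqrt(3)*sin(3*b)/3 + exp(-b)


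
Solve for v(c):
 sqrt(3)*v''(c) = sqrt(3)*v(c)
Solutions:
 v(c) = C1*exp(-c) + C2*exp(c)


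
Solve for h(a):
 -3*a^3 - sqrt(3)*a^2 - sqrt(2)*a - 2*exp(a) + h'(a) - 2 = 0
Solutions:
 h(a) = C1 + 3*a^4/4 + sqrt(3)*a^3/3 + sqrt(2)*a^2/2 + 2*a + 2*exp(a)


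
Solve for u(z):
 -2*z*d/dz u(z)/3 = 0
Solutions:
 u(z) = C1


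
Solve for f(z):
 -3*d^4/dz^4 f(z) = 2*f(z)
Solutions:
 f(z) = (C1*sin(6^(3/4)*z/6) + C2*cos(6^(3/4)*z/6))*exp(-6^(3/4)*z/6) + (C3*sin(6^(3/4)*z/6) + C4*cos(6^(3/4)*z/6))*exp(6^(3/4)*z/6)


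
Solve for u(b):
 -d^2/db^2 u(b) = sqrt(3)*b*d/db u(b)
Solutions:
 u(b) = C1 + C2*erf(sqrt(2)*3^(1/4)*b/2)


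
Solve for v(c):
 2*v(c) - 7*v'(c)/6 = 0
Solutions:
 v(c) = C1*exp(12*c/7)


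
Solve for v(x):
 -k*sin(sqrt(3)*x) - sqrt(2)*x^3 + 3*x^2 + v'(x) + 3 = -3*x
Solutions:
 v(x) = C1 - sqrt(3)*k*cos(sqrt(3)*x)/3 + sqrt(2)*x^4/4 - x^3 - 3*x^2/2 - 3*x


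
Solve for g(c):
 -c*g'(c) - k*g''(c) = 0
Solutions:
 g(c) = C1 + C2*sqrt(k)*erf(sqrt(2)*c*sqrt(1/k)/2)


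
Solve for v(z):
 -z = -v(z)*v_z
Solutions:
 v(z) = -sqrt(C1 + z^2)
 v(z) = sqrt(C1 + z^2)


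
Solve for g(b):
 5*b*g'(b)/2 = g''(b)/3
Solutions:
 g(b) = C1 + C2*erfi(sqrt(15)*b/2)


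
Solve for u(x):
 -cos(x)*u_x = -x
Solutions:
 u(x) = C1 + Integral(x/cos(x), x)


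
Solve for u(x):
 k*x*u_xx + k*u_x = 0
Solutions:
 u(x) = C1 + C2*log(x)


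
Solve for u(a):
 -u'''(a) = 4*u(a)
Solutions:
 u(a) = C3*exp(-2^(2/3)*a) + (C1*sin(2^(2/3)*sqrt(3)*a/2) + C2*cos(2^(2/3)*sqrt(3)*a/2))*exp(2^(2/3)*a/2)


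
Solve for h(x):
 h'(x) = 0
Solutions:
 h(x) = C1


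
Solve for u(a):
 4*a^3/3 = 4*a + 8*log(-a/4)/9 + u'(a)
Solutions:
 u(a) = C1 + a^4/3 - 2*a^2 - 8*a*log(-a)/9 + 8*a*(1 + 2*log(2))/9


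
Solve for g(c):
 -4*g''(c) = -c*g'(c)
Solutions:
 g(c) = C1 + C2*erfi(sqrt(2)*c/4)


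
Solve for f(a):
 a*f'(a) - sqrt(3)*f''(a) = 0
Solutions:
 f(a) = C1 + C2*erfi(sqrt(2)*3^(3/4)*a/6)


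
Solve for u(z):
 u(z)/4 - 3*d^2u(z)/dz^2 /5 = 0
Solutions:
 u(z) = C1*exp(-sqrt(15)*z/6) + C2*exp(sqrt(15)*z/6)


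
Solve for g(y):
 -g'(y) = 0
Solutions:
 g(y) = C1


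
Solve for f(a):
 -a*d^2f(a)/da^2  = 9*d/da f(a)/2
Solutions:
 f(a) = C1 + C2/a^(7/2)


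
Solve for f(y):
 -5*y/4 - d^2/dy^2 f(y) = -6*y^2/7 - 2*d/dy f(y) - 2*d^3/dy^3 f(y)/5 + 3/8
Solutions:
 f(y) = C1 - y^3/7 + 11*y^2/112 + 16*y/35 + (C2*sin(sqrt(55)*y/4) + C3*cos(sqrt(55)*y/4))*exp(5*y/4)


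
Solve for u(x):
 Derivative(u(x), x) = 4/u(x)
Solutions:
 u(x) = -sqrt(C1 + 8*x)
 u(x) = sqrt(C1 + 8*x)


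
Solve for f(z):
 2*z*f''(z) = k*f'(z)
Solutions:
 f(z) = C1 + z^(re(k)/2 + 1)*(C2*sin(log(z)*Abs(im(k))/2) + C3*cos(log(z)*im(k)/2))


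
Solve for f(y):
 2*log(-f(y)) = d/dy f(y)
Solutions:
 -li(-f(y)) = C1 + 2*y


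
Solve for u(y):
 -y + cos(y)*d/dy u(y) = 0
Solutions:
 u(y) = C1 + Integral(y/cos(y), y)


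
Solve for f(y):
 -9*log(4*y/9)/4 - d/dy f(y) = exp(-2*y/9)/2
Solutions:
 f(y) = C1 - 9*y*log(y)/4 + 9*y*(-2*log(2) + 1 + 2*log(3))/4 + 9*exp(-2*y/9)/4


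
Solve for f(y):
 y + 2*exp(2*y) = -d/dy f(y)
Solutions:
 f(y) = C1 - y^2/2 - exp(2*y)


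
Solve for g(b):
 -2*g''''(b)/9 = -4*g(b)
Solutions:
 g(b) = C1*exp(-2^(1/4)*sqrt(3)*b) + C2*exp(2^(1/4)*sqrt(3)*b) + C3*sin(2^(1/4)*sqrt(3)*b) + C4*cos(2^(1/4)*sqrt(3)*b)


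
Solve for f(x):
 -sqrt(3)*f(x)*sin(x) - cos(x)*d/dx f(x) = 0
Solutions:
 f(x) = C1*cos(x)^(sqrt(3))


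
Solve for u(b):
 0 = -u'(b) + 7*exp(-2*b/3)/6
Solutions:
 u(b) = C1 - 7*exp(-2*b/3)/4


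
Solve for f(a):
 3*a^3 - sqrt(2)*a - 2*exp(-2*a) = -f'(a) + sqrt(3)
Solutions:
 f(a) = C1 - 3*a^4/4 + sqrt(2)*a^2/2 + sqrt(3)*a - exp(-2*a)


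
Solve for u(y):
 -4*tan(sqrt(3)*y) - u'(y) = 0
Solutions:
 u(y) = C1 + 4*sqrt(3)*log(cos(sqrt(3)*y))/3


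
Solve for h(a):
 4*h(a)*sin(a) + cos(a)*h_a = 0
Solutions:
 h(a) = C1*cos(a)^4


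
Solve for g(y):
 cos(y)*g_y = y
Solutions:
 g(y) = C1 + Integral(y/cos(y), y)


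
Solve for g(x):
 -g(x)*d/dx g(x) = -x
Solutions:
 g(x) = -sqrt(C1 + x^2)
 g(x) = sqrt(C1 + x^2)


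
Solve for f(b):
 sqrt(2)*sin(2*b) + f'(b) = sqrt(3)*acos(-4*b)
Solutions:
 f(b) = C1 + sqrt(3)*(b*acos(-4*b) + sqrt(1 - 16*b^2)/4) + sqrt(2)*cos(2*b)/2


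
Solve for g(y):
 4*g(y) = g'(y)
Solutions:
 g(y) = C1*exp(4*y)


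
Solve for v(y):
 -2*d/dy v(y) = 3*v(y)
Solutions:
 v(y) = C1*exp(-3*y/2)


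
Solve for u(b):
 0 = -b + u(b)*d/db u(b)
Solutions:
 u(b) = -sqrt(C1 + b^2)
 u(b) = sqrt(C1 + b^2)


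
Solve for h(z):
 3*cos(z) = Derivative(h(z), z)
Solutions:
 h(z) = C1 + 3*sin(z)


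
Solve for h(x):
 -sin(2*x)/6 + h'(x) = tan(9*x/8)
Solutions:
 h(x) = C1 - 8*log(cos(9*x/8))/9 - cos(2*x)/12


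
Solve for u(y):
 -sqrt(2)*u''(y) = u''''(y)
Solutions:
 u(y) = C1 + C2*y + C3*sin(2^(1/4)*y) + C4*cos(2^(1/4)*y)


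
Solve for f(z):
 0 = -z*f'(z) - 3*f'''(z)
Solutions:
 f(z) = C1 + Integral(C2*airyai(-3^(2/3)*z/3) + C3*airybi(-3^(2/3)*z/3), z)


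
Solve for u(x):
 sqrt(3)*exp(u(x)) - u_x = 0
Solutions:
 u(x) = log(-1/(C1 + sqrt(3)*x))


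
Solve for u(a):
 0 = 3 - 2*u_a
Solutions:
 u(a) = C1 + 3*a/2


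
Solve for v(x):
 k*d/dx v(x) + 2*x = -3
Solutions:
 v(x) = C1 - x^2/k - 3*x/k


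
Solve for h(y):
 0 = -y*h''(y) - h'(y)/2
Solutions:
 h(y) = C1 + C2*sqrt(y)


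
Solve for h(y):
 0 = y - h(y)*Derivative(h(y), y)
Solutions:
 h(y) = -sqrt(C1 + y^2)
 h(y) = sqrt(C1 + y^2)


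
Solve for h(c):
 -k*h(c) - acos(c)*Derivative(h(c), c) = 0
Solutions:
 h(c) = C1*exp(-k*Integral(1/acos(c), c))


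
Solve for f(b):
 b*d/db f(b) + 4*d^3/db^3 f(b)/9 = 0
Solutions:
 f(b) = C1 + Integral(C2*airyai(-2^(1/3)*3^(2/3)*b/2) + C3*airybi(-2^(1/3)*3^(2/3)*b/2), b)


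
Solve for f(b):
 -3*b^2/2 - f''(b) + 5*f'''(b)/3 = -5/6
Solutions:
 f(b) = C1 + C2*b + C3*exp(3*b/5) - b^4/8 - 5*b^3/6 - 15*b^2/4


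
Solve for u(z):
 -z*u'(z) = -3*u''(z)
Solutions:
 u(z) = C1 + C2*erfi(sqrt(6)*z/6)


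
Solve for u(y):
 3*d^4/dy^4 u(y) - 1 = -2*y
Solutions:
 u(y) = C1 + C2*y + C3*y^2 + C4*y^3 - y^5/180 + y^4/72


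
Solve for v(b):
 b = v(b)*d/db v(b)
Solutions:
 v(b) = -sqrt(C1 + b^2)
 v(b) = sqrt(C1 + b^2)


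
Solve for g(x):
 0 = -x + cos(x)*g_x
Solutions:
 g(x) = C1 + Integral(x/cos(x), x)


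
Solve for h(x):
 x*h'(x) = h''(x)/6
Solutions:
 h(x) = C1 + C2*erfi(sqrt(3)*x)


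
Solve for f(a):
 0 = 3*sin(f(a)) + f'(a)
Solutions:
 f(a) = -acos((-C1 - exp(6*a))/(C1 - exp(6*a))) + 2*pi
 f(a) = acos((-C1 - exp(6*a))/(C1 - exp(6*a)))


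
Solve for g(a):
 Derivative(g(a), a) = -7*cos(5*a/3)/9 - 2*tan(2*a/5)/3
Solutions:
 g(a) = C1 + 5*log(cos(2*a/5))/3 - 7*sin(5*a/3)/15


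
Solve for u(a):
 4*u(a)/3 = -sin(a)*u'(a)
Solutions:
 u(a) = C1*(cos(a) + 1)^(2/3)/(cos(a) - 1)^(2/3)


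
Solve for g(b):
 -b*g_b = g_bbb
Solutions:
 g(b) = C1 + Integral(C2*airyai(-b) + C3*airybi(-b), b)


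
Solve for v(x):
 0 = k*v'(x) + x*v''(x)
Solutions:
 v(x) = C1 + x^(1 - re(k))*(C2*sin(log(x)*Abs(im(k))) + C3*cos(log(x)*im(k)))


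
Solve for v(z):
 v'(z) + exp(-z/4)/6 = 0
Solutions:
 v(z) = C1 + 2*exp(-z/4)/3


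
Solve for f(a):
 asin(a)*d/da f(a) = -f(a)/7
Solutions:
 f(a) = C1*exp(-Integral(1/asin(a), a)/7)


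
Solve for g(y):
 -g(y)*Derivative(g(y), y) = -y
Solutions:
 g(y) = -sqrt(C1 + y^2)
 g(y) = sqrt(C1 + y^2)


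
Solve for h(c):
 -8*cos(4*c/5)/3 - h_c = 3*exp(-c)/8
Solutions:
 h(c) = C1 - 10*sin(4*c/5)/3 + 3*exp(-c)/8


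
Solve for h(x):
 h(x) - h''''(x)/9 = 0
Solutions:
 h(x) = C1*exp(-sqrt(3)*x) + C2*exp(sqrt(3)*x) + C3*sin(sqrt(3)*x) + C4*cos(sqrt(3)*x)


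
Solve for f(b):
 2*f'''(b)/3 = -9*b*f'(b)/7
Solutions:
 f(b) = C1 + Integral(C2*airyai(-3*14^(2/3)*b/14) + C3*airybi(-3*14^(2/3)*b/14), b)


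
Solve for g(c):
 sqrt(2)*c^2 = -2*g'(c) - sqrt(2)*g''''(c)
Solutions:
 g(c) = C1 + C4*exp(-2^(1/6)*c) - sqrt(2)*c^3/6 + (C2*sin(2^(1/6)*sqrt(3)*c/2) + C3*cos(2^(1/6)*sqrt(3)*c/2))*exp(2^(1/6)*c/2)


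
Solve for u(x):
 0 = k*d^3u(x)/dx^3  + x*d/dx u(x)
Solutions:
 u(x) = C1 + Integral(C2*airyai(x*(-1/k)^(1/3)) + C3*airybi(x*(-1/k)^(1/3)), x)


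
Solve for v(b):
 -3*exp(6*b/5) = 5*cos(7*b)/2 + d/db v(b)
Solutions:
 v(b) = C1 - 5*exp(6*b/5)/2 - 5*sin(7*b)/14


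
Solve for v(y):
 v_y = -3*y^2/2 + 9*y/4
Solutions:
 v(y) = C1 - y^3/2 + 9*y^2/8


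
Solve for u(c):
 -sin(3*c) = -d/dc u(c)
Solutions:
 u(c) = C1 - cos(3*c)/3


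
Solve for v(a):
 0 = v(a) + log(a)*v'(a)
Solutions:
 v(a) = C1*exp(-li(a))


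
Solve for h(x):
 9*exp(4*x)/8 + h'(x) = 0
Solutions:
 h(x) = C1 - 9*exp(4*x)/32


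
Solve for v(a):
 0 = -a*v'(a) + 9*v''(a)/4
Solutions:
 v(a) = C1 + C2*erfi(sqrt(2)*a/3)


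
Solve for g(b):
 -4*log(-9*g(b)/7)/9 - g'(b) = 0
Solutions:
 9*Integral(1/(log(-_y) - log(7) + 2*log(3)), (_y, g(b)))/4 = C1 - b


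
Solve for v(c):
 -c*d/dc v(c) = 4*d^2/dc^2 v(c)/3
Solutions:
 v(c) = C1 + C2*erf(sqrt(6)*c/4)


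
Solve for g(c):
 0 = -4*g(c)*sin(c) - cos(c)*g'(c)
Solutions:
 g(c) = C1*cos(c)^4


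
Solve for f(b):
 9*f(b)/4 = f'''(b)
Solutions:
 f(b) = C3*exp(2^(1/3)*3^(2/3)*b/2) + (C1*sin(3*2^(1/3)*3^(1/6)*b/4) + C2*cos(3*2^(1/3)*3^(1/6)*b/4))*exp(-2^(1/3)*3^(2/3)*b/4)


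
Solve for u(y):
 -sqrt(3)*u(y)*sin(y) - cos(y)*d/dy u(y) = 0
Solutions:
 u(y) = C1*cos(y)^(sqrt(3))


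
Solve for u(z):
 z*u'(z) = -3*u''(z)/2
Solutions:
 u(z) = C1 + C2*erf(sqrt(3)*z/3)


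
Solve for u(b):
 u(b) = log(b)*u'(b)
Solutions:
 u(b) = C1*exp(li(b))


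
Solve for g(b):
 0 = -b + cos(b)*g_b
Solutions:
 g(b) = C1 + Integral(b/cos(b), b)


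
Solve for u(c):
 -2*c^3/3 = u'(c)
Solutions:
 u(c) = C1 - c^4/6


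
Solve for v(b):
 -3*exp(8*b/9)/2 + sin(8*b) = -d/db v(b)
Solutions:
 v(b) = C1 + 27*exp(8*b/9)/16 + cos(8*b)/8


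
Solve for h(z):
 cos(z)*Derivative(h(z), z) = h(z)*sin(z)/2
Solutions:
 h(z) = C1/sqrt(cos(z))


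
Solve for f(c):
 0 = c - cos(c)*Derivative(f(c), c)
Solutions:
 f(c) = C1 + Integral(c/cos(c), c)


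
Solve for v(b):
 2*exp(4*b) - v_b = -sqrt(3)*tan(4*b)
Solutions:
 v(b) = C1 + exp(4*b)/2 - sqrt(3)*log(cos(4*b))/4


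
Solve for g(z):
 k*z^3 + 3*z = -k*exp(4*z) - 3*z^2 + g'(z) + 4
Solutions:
 g(z) = C1 + k*z^4/4 + k*exp(4*z)/4 + z^3 + 3*z^2/2 - 4*z


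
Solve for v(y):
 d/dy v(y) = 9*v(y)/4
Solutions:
 v(y) = C1*exp(9*y/4)


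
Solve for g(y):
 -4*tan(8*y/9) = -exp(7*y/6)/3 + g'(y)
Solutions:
 g(y) = C1 + 2*exp(7*y/6)/7 + 9*log(cos(8*y/9))/2


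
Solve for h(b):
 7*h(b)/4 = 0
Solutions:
 h(b) = 0
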